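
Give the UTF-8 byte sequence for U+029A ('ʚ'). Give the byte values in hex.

U+029A = 0x29A = 666 decimal. In range U+0080–U+07FF → 2-byte form: 110xxxxx 10xxxxxx.
Binary (11 bits): 01010011010.
Split 5+6: 01010 | 011010.
Byte 1: 11001010 = 0xCA.
Byte 2: 10011010 = 0x9A.

CA 9A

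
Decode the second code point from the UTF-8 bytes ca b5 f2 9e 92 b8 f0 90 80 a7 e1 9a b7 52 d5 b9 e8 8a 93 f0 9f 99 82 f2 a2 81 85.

U+9E4B8

Offset 0: leading byte 0xCA = 11001010 → 2-byte char #1 = CA B5.
Offset 2: leading byte 0xF2 = 11110010 → 4-byte char #2 = F2 9E 92 B8.
Leading byte 0xF2 = 11110010 matches 11110xxx → 4-byte sequence.
Byte 1: 0xF2 = 11110010, payload 010 (3 bits).
Byte 2: 0x9E = 10011110 (10xxxxxx ✓), payload 011110.
Byte 3: 0x92 = 10010010 (10xxxxxx ✓), payload 010010.
Byte 4: 0xB8 = 10111000 (10xxxxxx ✓), payload 111000.
Concatenate: 010011110010010111000 = 0x9E4B8 (21 bits → U+9E4B8).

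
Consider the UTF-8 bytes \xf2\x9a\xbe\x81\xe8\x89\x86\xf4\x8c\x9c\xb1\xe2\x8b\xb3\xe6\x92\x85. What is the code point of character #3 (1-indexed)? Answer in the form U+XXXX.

U+10C731

Offset 0: leading byte 0xF2 = 11110010 → 4-byte char #1 = F2 9A BE 81.
Offset 4: leading byte 0xE8 = 11101000 → 3-byte char #2 = E8 89 86.
Offset 7: leading byte 0xF4 = 11110100 → 4-byte char #3 = F4 8C 9C B1.
Leading byte 0xF4 = 11110100 matches 11110xxx → 4-byte sequence.
Byte 1: 0xF4 = 11110100, payload 100 (3 bits).
Byte 2: 0x8C = 10001100 (10xxxxxx ✓), payload 001100.
Byte 3: 0x9C = 10011100 (10xxxxxx ✓), payload 011100.
Byte 4: 0xB1 = 10110001 (10xxxxxx ✓), payload 110001.
Concatenate: 100001100011100110001 = 0x10C731 (21 bits → U+10C731).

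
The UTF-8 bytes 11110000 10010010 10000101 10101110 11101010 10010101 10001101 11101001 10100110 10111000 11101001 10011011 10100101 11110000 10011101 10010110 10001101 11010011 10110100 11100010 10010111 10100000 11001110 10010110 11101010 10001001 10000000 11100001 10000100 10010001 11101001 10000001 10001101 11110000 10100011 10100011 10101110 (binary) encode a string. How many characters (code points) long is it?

12

Byte at offset 0: 0xF0 = 11110000 → 4-byte char (#1). Advance 4.
Byte at offset 4: 0xEA = 11101010 → 3-byte char (#2). Advance 3.
Byte at offset 7: 0xE9 = 11101001 → 3-byte char (#3). Advance 3.
Byte at offset 10: 0xE9 = 11101001 → 3-byte char (#4). Advance 3.
Byte at offset 13: 0xF0 = 11110000 → 4-byte char (#5). Advance 4.
Byte at offset 17: 0xD3 = 11010011 → 2-byte char (#6). Advance 2.
Byte at offset 19: 0xE2 = 11100010 → 3-byte char (#7). Advance 3.
Byte at offset 22: 0xCE = 11001110 → 2-byte char (#8). Advance 2.
Byte at offset 24: 0xEA = 11101010 → 3-byte char (#9). Advance 3.
Byte at offset 27: 0xE1 = 11100001 → 3-byte char (#10). Advance 3.
Byte at offset 30: 0xE9 = 11101001 → 3-byte char (#11). Advance 3.
Byte at offset 33: 0xF0 = 11110000 → 4-byte char (#12). Advance 4.
Reached end at offset 37 after 12 code points.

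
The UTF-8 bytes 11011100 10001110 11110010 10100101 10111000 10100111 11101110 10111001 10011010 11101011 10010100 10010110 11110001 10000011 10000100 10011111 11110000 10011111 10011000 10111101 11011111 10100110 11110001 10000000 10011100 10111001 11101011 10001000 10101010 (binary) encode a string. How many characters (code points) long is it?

Byte at offset 0: 0xDC = 11011100 → 2-byte char (#1). Advance 2.
Byte at offset 2: 0xF2 = 11110010 → 4-byte char (#2). Advance 4.
Byte at offset 6: 0xEE = 11101110 → 3-byte char (#3). Advance 3.
Byte at offset 9: 0xEB = 11101011 → 3-byte char (#4). Advance 3.
Byte at offset 12: 0xF1 = 11110001 → 4-byte char (#5). Advance 4.
Byte at offset 16: 0xF0 = 11110000 → 4-byte char (#6). Advance 4.
Byte at offset 20: 0xDF = 11011111 → 2-byte char (#7). Advance 2.
Byte at offset 22: 0xF1 = 11110001 → 4-byte char (#8). Advance 4.
Byte at offset 26: 0xEB = 11101011 → 3-byte char (#9). Advance 3.
Reached end at offset 29 after 9 code points.

9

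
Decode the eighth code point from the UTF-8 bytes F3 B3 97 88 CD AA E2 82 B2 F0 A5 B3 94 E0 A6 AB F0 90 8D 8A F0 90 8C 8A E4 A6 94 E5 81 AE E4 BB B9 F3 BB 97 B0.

U+4994

Offset 0: leading byte 0xF3 = 11110011 → 4-byte char #1 = F3 B3 97 88.
Offset 4: leading byte 0xCD = 11001101 → 2-byte char #2 = CD AA.
Offset 6: leading byte 0xE2 = 11100010 → 3-byte char #3 = E2 82 B2.
Offset 9: leading byte 0xF0 = 11110000 → 4-byte char #4 = F0 A5 B3 94.
Offset 13: leading byte 0xE0 = 11100000 → 3-byte char #5 = E0 A6 AB.
Offset 16: leading byte 0xF0 = 11110000 → 4-byte char #6 = F0 90 8D 8A.
Offset 20: leading byte 0xF0 = 11110000 → 4-byte char #7 = F0 90 8C 8A.
Offset 24: leading byte 0xE4 = 11100100 → 3-byte char #8 = E4 A6 94.
Leading byte 0xE4 = 11100100 matches 1110xxxx → 3-byte sequence.
Byte 1: 0xE4 = 11100100, payload 0100 (4 bits).
Byte 2: 0xA6 = 10100110 (10xxxxxx ✓), payload 100110.
Byte 3: 0x94 = 10010100 (10xxxxxx ✓), payload 010100.
Concatenate: 0100100110010100 = 0x4994 (16 bits → U+4994).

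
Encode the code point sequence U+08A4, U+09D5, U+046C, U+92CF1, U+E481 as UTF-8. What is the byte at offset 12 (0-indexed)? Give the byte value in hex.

0xEE

U+08A4 → 3-byte form E0 A2 A4 at offsets 0–2.
U+09D5 → 3-byte form E0 A7 95 at offsets 3–5.
U+046C → 2-byte form D1 AC at offsets 6–7.
U+92CF1 → 4-byte form F2 92 B3 B1 at offsets 8–11.
U+E481 → 3-byte form EE 92 81 at offsets 12–14.
Offset 12 falls in char 5's range; it's byte 1 of EE 92 81 = 0xEE.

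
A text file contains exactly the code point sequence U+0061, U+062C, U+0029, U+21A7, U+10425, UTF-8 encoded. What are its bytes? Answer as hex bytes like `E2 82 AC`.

U+0061: 1-byte form → 61.
U+062C: 2-byte form → D8 AC.
U+0029: 1-byte form → 29.
U+21A7: 3-byte form → E2 86 A7.
U+10425: 4-byte form → F0 90 90 A5.
Concatenated (11 bytes): 61 D8 AC 29 E2 86 A7 F0 90 90 A5.

61 D8 AC 29 E2 86 A7 F0 90 90 A5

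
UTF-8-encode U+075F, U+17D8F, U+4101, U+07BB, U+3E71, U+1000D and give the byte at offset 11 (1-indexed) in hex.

1-indexed offset 11 is 0-indexed offset 10.
U+075F → 2-byte form DD 9F at offsets 0–1.
U+17D8F → 4-byte form F0 97 B6 8F at offsets 2–5.
U+4101 → 3-byte form E4 84 81 at offsets 6–8.
U+07BB → 2-byte form DE BB at offsets 9–10.
Offset 10 falls in char 4's range; it's byte 2 of DE BB = 0xBB.

0xBB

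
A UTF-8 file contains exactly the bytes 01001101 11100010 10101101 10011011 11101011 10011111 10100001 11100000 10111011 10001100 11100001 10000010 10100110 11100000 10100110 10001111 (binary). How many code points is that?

Byte at offset 0: 0x4D = 01001101 → 1-byte char (#1). Advance 1.
Byte at offset 1: 0xE2 = 11100010 → 3-byte char (#2). Advance 3.
Byte at offset 4: 0xEB = 11101011 → 3-byte char (#3). Advance 3.
Byte at offset 7: 0xE0 = 11100000 → 3-byte char (#4). Advance 3.
Byte at offset 10: 0xE1 = 11100001 → 3-byte char (#5). Advance 3.
Byte at offset 13: 0xE0 = 11100000 → 3-byte char (#6). Advance 3.
Reached end at offset 16 after 6 code points.

6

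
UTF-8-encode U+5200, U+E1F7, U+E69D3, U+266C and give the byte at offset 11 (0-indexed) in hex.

U+5200 → 3-byte form E5 88 80 at offsets 0–2.
U+E1F7 → 3-byte form EE 87 B7 at offsets 3–5.
U+E69D3 → 4-byte form F3 A6 A7 93 at offsets 6–9.
U+266C → 3-byte form E2 99 AC at offsets 10–12.
Offset 11 falls in char 4's range; it's byte 2 of E2 99 AC = 0x99.

0x99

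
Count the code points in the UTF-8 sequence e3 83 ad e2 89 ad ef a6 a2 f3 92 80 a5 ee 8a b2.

5

Byte at offset 0: 0xE3 = 11100011 → 3-byte char (#1). Advance 3.
Byte at offset 3: 0xE2 = 11100010 → 3-byte char (#2). Advance 3.
Byte at offset 6: 0xEF = 11101111 → 3-byte char (#3). Advance 3.
Byte at offset 9: 0xF3 = 11110011 → 4-byte char (#4). Advance 4.
Byte at offset 13: 0xEE = 11101110 → 3-byte char (#5). Advance 3.
Reached end at offset 16 after 5 code points.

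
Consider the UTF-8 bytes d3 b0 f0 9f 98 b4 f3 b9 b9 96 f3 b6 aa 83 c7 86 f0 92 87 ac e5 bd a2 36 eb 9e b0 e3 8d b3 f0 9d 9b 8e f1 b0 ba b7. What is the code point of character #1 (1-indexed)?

Offset 0: leading byte 0xD3 = 11010011 → 2-byte char #1 = D3 B0.
Leading byte 0xD3 = 11010011 matches 110xxxxx → 2-byte sequence.
Byte 1: 0xD3 = 11010011, payload 10011 (5 bits).
Byte 2: 0xB0 = 10110000 (10xxxxxx ✓), payload 110000.
Concatenate: 10011110000 = 0x4F0 (11 bits → U+04F0).

U+04F0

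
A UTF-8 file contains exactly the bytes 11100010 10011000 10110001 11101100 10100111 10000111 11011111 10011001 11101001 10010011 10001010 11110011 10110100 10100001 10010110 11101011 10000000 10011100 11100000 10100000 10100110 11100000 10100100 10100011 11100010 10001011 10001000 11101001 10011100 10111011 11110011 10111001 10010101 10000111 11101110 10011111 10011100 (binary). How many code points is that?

Byte at offset 0: 0xE2 = 11100010 → 3-byte char (#1). Advance 3.
Byte at offset 3: 0xEC = 11101100 → 3-byte char (#2). Advance 3.
Byte at offset 6: 0xDF = 11011111 → 2-byte char (#3). Advance 2.
Byte at offset 8: 0xE9 = 11101001 → 3-byte char (#4). Advance 3.
Byte at offset 11: 0xF3 = 11110011 → 4-byte char (#5). Advance 4.
Byte at offset 15: 0xEB = 11101011 → 3-byte char (#6). Advance 3.
Byte at offset 18: 0xE0 = 11100000 → 3-byte char (#7). Advance 3.
Byte at offset 21: 0xE0 = 11100000 → 3-byte char (#8). Advance 3.
Byte at offset 24: 0xE2 = 11100010 → 3-byte char (#9). Advance 3.
Byte at offset 27: 0xE9 = 11101001 → 3-byte char (#10). Advance 3.
Byte at offset 30: 0xF3 = 11110011 → 4-byte char (#11). Advance 4.
Byte at offset 34: 0xEE = 11101110 → 3-byte char (#12). Advance 3.
Reached end at offset 37 after 12 code points.

12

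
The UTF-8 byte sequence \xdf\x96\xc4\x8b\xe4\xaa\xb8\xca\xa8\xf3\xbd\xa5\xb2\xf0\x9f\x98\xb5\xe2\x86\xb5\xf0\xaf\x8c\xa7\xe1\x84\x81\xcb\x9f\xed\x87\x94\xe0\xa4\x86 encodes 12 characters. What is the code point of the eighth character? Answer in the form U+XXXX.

Offset 0: leading byte 0xDF = 11011111 → 2-byte char #1 = DF 96.
Offset 2: leading byte 0xC4 = 11000100 → 2-byte char #2 = C4 8B.
Offset 4: leading byte 0xE4 = 11100100 → 3-byte char #3 = E4 AA B8.
Offset 7: leading byte 0xCA = 11001010 → 2-byte char #4 = CA A8.
Offset 9: leading byte 0xF3 = 11110011 → 4-byte char #5 = F3 BD A5 B2.
Offset 13: leading byte 0xF0 = 11110000 → 4-byte char #6 = F0 9F 98 B5.
Offset 17: leading byte 0xE2 = 11100010 → 3-byte char #7 = E2 86 B5.
Offset 20: leading byte 0xF0 = 11110000 → 4-byte char #8 = F0 AF 8C A7.
Leading byte 0xF0 = 11110000 matches 11110xxx → 4-byte sequence.
Byte 1: 0xF0 = 11110000, payload 000 (3 bits).
Byte 2: 0xAF = 10101111 (10xxxxxx ✓), payload 101111.
Byte 3: 0x8C = 10001100 (10xxxxxx ✓), payload 001100.
Byte 4: 0xA7 = 10100111 (10xxxxxx ✓), payload 100111.
Concatenate: 000101111001100100111 = 0x2F327 (21 bits → U+2F327).

U+2F327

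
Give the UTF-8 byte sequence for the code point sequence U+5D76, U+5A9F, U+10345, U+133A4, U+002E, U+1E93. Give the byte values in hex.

U+5D76: 3-byte form → E5 B5 B6.
U+5A9F: 3-byte form → E5 AA 9F.
U+10345: 4-byte form → F0 90 8D 85.
U+133A4: 4-byte form → F0 93 8E A4.
U+002E: 1-byte form → 2E.
U+1E93: 3-byte form → E1 BA 93.
Concatenated (18 bytes): E5 B5 B6 E5 AA 9F F0 90 8D 85 F0 93 8E A4 2E E1 BA 93.

E5 B5 B6 E5 AA 9F F0 90 8D 85 F0 93 8E A4 2E E1 BA 93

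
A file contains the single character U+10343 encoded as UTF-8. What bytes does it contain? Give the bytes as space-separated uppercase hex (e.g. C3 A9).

F0 90 8D 83

U+10343 = 0x10343 = 66371 decimal. In range U+10000–U+10FFFF → 4-byte form: 11110xxx 10xxxxxx 10xxxxxx 10xxxxxx.
Binary (21 bits): 000010000001101000011.
Split 3+6+6+6: 000 | 010000 | 001101 | 000011.
Byte 1: 11110000 = 0xF0.
Byte 2: 10010000 = 0x90.
Byte 3: 10001101 = 0x8D.
Byte 4: 10000011 = 0x83.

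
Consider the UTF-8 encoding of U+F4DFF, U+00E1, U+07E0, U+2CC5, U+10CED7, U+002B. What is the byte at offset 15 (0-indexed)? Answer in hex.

0x2B

U+F4DFF → 4-byte form F3 B4 B7 BF at offsets 0–3.
U+00E1 → 2-byte form C3 A1 at offsets 4–5.
U+07E0 → 2-byte form DF A0 at offsets 6–7.
U+2CC5 → 3-byte form E2 B3 85 at offsets 8–10.
U+10CED7 → 4-byte form F4 8C BB 97 at offsets 11–14.
U+002B → 1-byte form 2B at offsets 15–15.
Offset 15 falls in char 6's range; it's byte 1 of 2B = 0x2B.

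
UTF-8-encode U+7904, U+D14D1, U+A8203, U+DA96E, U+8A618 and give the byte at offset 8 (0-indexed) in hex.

0xA8

U+7904 → 3-byte form E7 A4 84 at offsets 0–2.
U+D14D1 → 4-byte form F3 91 93 91 at offsets 3–6.
U+A8203 → 4-byte form F2 A8 88 83 at offsets 7–10.
Offset 8 falls in char 3's range; it's byte 2 of F2 A8 88 83 = 0xA8.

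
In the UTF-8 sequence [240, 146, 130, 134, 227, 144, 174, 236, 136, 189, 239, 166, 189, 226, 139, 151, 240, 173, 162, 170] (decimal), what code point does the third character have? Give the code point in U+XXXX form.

Offset 0: leading byte 0xF0 = 11110000 → 4-byte char #1 = F0 92 82 86.
Offset 4: leading byte 0xE3 = 11100011 → 3-byte char #2 = E3 90 AE.
Offset 7: leading byte 0xEC = 11101100 → 3-byte char #3 = EC 88 BD.
Leading byte 0xEC = 11101100 matches 1110xxxx → 3-byte sequence.
Byte 1: 0xEC = 11101100, payload 1100 (4 bits).
Byte 2: 0x88 = 10001000 (10xxxxxx ✓), payload 001000.
Byte 3: 0xBD = 10111101 (10xxxxxx ✓), payload 111101.
Concatenate: 1100001000111101 = 0xC23D (16 bits → U+C23D).

U+C23D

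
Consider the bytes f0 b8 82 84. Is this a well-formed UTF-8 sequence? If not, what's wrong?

Leading byte 0xF0 = 11110000 → 4-byte form.
Continuation bytes 0xB8=10111000, 0x82=10000010, 0x84=10000100 all match 10xxxxxx.
Decoded value 0x38084 is ≥ 0x10000 (shortest form) and not a surrogate.

valid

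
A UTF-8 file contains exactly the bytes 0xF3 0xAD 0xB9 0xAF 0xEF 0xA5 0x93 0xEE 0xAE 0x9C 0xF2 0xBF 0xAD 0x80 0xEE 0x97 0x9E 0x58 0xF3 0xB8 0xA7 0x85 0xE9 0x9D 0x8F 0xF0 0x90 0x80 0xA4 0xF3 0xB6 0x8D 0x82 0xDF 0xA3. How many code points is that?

Byte at offset 0: 0xF3 = 11110011 → 4-byte char (#1). Advance 4.
Byte at offset 4: 0xEF = 11101111 → 3-byte char (#2). Advance 3.
Byte at offset 7: 0xEE = 11101110 → 3-byte char (#3). Advance 3.
Byte at offset 10: 0xF2 = 11110010 → 4-byte char (#4). Advance 4.
Byte at offset 14: 0xEE = 11101110 → 3-byte char (#5). Advance 3.
Byte at offset 17: 0x58 = 01011000 → 1-byte char (#6). Advance 1.
Byte at offset 18: 0xF3 = 11110011 → 4-byte char (#7). Advance 4.
Byte at offset 22: 0xE9 = 11101001 → 3-byte char (#8). Advance 3.
Byte at offset 25: 0xF0 = 11110000 → 4-byte char (#9). Advance 4.
Byte at offset 29: 0xF3 = 11110011 → 4-byte char (#10). Advance 4.
Byte at offset 33: 0xDF = 11011111 → 2-byte char (#11). Advance 2.
Reached end at offset 35 after 11 code points.

11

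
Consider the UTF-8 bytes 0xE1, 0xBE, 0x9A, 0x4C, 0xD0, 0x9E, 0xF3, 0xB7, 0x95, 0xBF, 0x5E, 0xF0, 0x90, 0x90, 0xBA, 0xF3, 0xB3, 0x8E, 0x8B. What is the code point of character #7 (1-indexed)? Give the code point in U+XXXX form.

U+F338B

Offset 0: leading byte 0xE1 = 11100001 → 3-byte char #1 = E1 BE 9A.
Offset 3: leading byte 0x4C = 01001100 → 1-byte char #2 = 4C.
Offset 4: leading byte 0xD0 = 11010000 → 2-byte char #3 = D0 9E.
Offset 6: leading byte 0xF3 = 11110011 → 4-byte char #4 = F3 B7 95 BF.
Offset 10: leading byte 0x5E = 01011110 → 1-byte char #5 = 5E.
Offset 11: leading byte 0xF0 = 11110000 → 4-byte char #6 = F0 90 90 BA.
Offset 15: leading byte 0xF3 = 11110011 → 4-byte char #7 = F3 B3 8E 8B.
Leading byte 0xF3 = 11110011 matches 11110xxx → 4-byte sequence.
Byte 1: 0xF3 = 11110011, payload 011 (3 bits).
Byte 2: 0xB3 = 10110011 (10xxxxxx ✓), payload 110011.
Byte 3: 0x8E = 10001110 (10xxxxxx ✓), payload 001110.
Byte 4: 0x8B = 10001011 (10xxxxxx ✓), payload 001011.
Concatenate: 011110011001110001011 = 0xF338B (21 bits → U+F338B).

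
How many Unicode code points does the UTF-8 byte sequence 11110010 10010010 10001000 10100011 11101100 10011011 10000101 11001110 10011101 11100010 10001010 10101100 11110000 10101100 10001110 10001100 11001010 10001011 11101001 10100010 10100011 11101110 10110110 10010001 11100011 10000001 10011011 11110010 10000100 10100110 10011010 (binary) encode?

10

Byte at offset 0: 0xF2 = 11110010 → 4-byte char (#1). Advance 4.
Byte at offset 4: 0xEC = 11101100 → 3-byte char (#2). Advance 3.
Byte at offset 7: 0xCE = 11001110 → 2-byte char (#3). Advance 2.
Byte at offset 9: 0xE2 = 11100010 → 3-byte char (#4). Advance 3.
Byte at offset 12: 0xF0 = 11110000 → 4-byte char (#5). Advance 4.
Byte at offset 16: 0xCA = 11001010 → 2-byte char (#6). Advance 2.
Byte at offset 18: 0xE9 = 11101001 → 3-byte char (#7). Advance 3.
Byte at offset 21: 0xEE = 11101110 → 3-byte char (#8). Advance 3.
Byte at offset 24: 0xE3 = 11100011 → 3-byte char (#9). Advance 3.
Byte at offset 27: 0xF2 = 11110010 → 4-byte char (#10). Advance 4.
Reached end at offset 31 after 10 code points.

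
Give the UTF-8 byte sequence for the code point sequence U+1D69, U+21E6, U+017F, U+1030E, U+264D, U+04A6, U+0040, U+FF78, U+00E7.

E1 B5 A9 E2 87 A6 C5 BF F0 90 8C 8E E2 99 8D D2 A6 40 EF BD B8 C3 A7

U+1D69: 3-byte form → E1 B5 A9.
U+21E6: 3-byte form → E2 87 A6.
U+017F: 2-byte form → C5 BF.
U+1030E: 4-byte form → F0 90 8C 8E.
U+264D: 3-byte form → E2 99 8D.
U+04A6: 2-byte form → D2 A6.
U+0040: 1-byte form → 40.
U+FF78: 3-byte form → EF BD B8.
U+00E7: 2-byte form → C3 A7.
Concatenated (23 bytes): E1 B5 A9 E2 87 A6 C5 BF F0 90 8C 8E E2 99 8D D2 A6 40 EF BD B8 C3 A7.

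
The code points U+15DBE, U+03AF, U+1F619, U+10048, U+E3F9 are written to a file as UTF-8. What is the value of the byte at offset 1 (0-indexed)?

U+15DBE → 4-byte form F0 95 B6 BE at offsets 0–3.
Offset 1 falls in char 1's range; it's byte 2 of F0 95 B6 BE = 0x95.

0x95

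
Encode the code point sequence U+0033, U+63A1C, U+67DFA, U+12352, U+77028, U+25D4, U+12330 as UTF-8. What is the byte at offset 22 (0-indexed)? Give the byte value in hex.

0x8C

U+0033 → 1-byte form 33 at offsets 0–0.
U+63A1C → 4-byte form F1 A3 A8 9C at offsets 1–4.
U+67DFA → 4-byte form F1 A7 B7 BA at offsets 5–8.
U+12352 → 4-byte form F0 92 8D 92 at offsets 9–12.
U+77028 → 4-byte form F1 B7 80 A8 at offsets 13–16.
U+25D4 → 3-byte form E2 97 94 at offsets 17–19.
U+12330 → 4-byte form F0 92 8C B0 at offsets 20–23.
Offset 22 falls in char 7's range; it's byte 3 of F0 92 8C B0 = 0x8C.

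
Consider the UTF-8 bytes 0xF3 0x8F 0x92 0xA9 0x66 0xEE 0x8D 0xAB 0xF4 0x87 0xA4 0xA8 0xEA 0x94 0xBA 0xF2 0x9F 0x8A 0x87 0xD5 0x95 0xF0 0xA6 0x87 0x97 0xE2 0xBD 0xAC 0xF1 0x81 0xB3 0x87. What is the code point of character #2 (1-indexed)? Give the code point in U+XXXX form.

U+0066

Offset 0: leading byte 0xF3 = 11110011 → 4-byte char #1 = F3 8F 92 A9.
Offset 4: leading byte 0x66 = 01100110 → 1-byte char #2 = 66.
Leading byte 0x66 = 01100110 matches 0xxxxxxx → 1-byte sequence.
Byte 1: 0x66 = 01100110, payload 1100110 (7 bits).
Concatenate: 1100110 = 0x66 (7 bits → U+0066).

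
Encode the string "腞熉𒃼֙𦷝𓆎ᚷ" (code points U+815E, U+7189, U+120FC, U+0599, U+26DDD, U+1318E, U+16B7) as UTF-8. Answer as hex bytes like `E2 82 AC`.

E8 85 9E E7 86 89 F0 92 83 BC D6 99 F0 A6 B7 9D F0 93 86 8E E1 9A B7

U+815E: 3-byte form → E8 85 9E.
U+7189: 3-byte form → E7 86 89.
U+120FC: 4-byte form → F0 92 83 BC.
U+0599: 2-byte form → D6 99.
U+26DDD: 4-byte form → F0 A6 B7 9D.
U+1318E: 4-byte form → F0 93 86 8E.
U+16B7: 3-byte form → E1 9A B7.
Concatenated (23 bytes): E8 85 9E E7 86 89 F0 92 83 BC D6 99 F0 A6 B7 9D F0 93 86 8E E1 9A B7.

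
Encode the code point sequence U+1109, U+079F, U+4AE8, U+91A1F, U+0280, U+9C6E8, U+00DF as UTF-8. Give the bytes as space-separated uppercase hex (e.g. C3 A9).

U+1109: 3-byte form → E1 84 89.
U+079F: 2-byte form → DE 9F.
U+4AE8: 3-byte form → E4 AB A8.
U+91A1F: 4-byte form → F2 91 A8 9F.
U+0280: 2-byte form → CA 80.
U+9C6E8: 4-byte form → F2 9C 9B A8.
U+00DF: 2-byte form → C3 9F.
Concatenated (20 bytes): E1 84 89 DE 9F E4 AB A8 F2 91 A8 9F CA 80 F2 9C 9B A8 C3 9F.

E1 84 89 DE 9F E4 AB A8 F2 91 A8 9F CA 80 F2 9C 9B A8 C3 9F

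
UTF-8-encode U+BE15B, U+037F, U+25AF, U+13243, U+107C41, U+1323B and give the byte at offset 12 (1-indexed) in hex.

1-indexed offset 12 is 0-indexed offset 11.
U+BE15B → 4-byte form F2 BE 85 9B at offsets 0–3.
U+037F → 2-byte form CD BF at offsets 4–5.
U+25AF → 3-byte form E2 96 AF at offsets 6–8.
U+13243 → 4-byte form F0 93 89 83 at offsets 9–12.
Offset 11 falls in char 4's range; it's byte 3 of F0 93 89 83 = 0x89.

0x89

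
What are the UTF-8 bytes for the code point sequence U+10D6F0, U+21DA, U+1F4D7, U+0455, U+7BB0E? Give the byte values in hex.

F4 8D 9B B0 E2 87 9A F0 9F 93 97 D1 95 F1 BB AC 8E

U+10D6F0: 4-byte form → F4 8D 9B B0.
U+21DA: 3-byte form → E2 87 9A.
U+1F4D7: 4-byte form → F0 9F 93 97.
U+0455: 2-byte form → D1 95.
U+7BB0E: 4-byte form → F1 BB AC 8E.
Concatenated (17 bytes): F4 8D 9B B0 E2 87 9A F0 9F 93 97 D1 95 F1 BB AC 8E.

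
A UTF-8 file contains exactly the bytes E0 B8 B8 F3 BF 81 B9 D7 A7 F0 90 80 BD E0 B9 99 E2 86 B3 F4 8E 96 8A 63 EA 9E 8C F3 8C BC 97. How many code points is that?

Byte at offset 0: 0xE0 = 11100000 → 3-byte char (#1). Advance 3.
Byte at offset 3: 0xF3 = 11110011 → 4-byte char (#2). Advance 4.
Byte at offset 7: 0xD7 = 11010111 → 2-byte char (#3). Advance 2.
Byte at offset 9: 0xF0 = 11110000 → 4-byte char (#4). Advance 4.
Byte at offset 13: 0xE0 = 11100000 → 3-byte char (#5). Advance 3.
Byte at offset 16: 0xE2 = 11100010 → 3-byte char (#6). Advance 3.
Byte at offset 19: 0xF4 = 11110100 → 4-byte char (#7). Advance 4.
Byte at offset 23: 0x63 = 01100011 → 1-byte char (#8). Advance 1.
Byte at offset 24: 0xEA = 11101010 → 3-byte char (#9). Advance 3.
Byte at offset 27: 0xF3 = 11110011 → 4-byte char (#10). Advance 4.
Reached end at offset 31 after 10 code points.

10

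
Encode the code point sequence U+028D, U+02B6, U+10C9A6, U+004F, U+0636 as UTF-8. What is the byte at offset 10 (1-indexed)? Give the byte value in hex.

1-indexed offset 10 is 0-indexed offset 9.
U+028D → 2-byte form CA 8D at offsets 0–1.
U+02B6 → 2-byte form CA B6 at offsets 2–3.
U+10C9A6 → 4-byte form F4 8C A6 A6 at offsets 4–7.
U+004F → 1-byte form 4F at offsets 8–8.
U+0636 → 2-byte form D8 B6 at offsets 9–10.
Offset 9 falls in char 5's range; it's byte 1 of D8 B6 = 0xD8.

0xD8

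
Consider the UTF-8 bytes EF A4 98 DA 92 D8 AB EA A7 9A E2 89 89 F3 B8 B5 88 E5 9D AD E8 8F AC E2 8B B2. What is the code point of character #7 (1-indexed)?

Offset 0: leading byte 0xEF = 11101111 → 3-byte char #1 = EF A4 98.
Offset 3: leading byte 0xDA = 11011010 → 2-byte char #2 = DA 92.
Offset 5: leading byte 0xD8 = 11011000 → 2-byte char #3 = D8 AB.
Offset 7: leading byte 0xEA = 11101010 → 3-byte char #4 = EA A7 9A.
Offset 10: leading byte 0xE2 = 11100010 → 3-byte char #5 = E2 89 89.
Offset 13: leading byte 0xF3 = 11110011 → 4-byte char #6 = F3 B8 B5 88.
Offset 17: leading byte 0xE5 = 11100101 → 3-byte char #7 = E5 9D AD.
Leading byte 0xE5 = 11100101 matches 1110xxxx → 3-byte sequence.
Byte 1: 0xE5 = 11100101, payload 0101 (4 bits).
Byte 2: 0x9D = 10011101 (10xxxxxx ✓), payload 011101.
Byte 3: 0xAD = 10101101 (10xxxxxx ✓), payload 101101.
Concatenate: 0101011101101101 = 0x576D (16 bits → U+576D).

U+576D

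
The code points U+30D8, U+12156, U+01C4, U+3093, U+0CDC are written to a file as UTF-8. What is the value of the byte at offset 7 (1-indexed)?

0x96

1-indexed offset 7 is 0-indexed offset 6.
U+30D8 → 3-byte form E3 83 98 at offsets 0–2.
U+12156 → 4-byte form F0 92 85 96 at offsets 3–6.
Offset 6 falls in char 2's range; it's byte 4 of F0 92 85 96 = 0x96.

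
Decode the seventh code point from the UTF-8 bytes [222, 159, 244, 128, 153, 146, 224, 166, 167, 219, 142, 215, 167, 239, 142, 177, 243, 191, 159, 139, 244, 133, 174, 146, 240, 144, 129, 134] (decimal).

U+FF7CB

Offset 0: leading byte 0xDE = 11011110 → 2-byte char #1 = DE 9F.
Offset 2: leading byte 0xF4 = 11110100 → 4-byte char #2 = F4 80 99 92.
Offset 6: leading byte 0xE0 = 11100000 → 3-byte char #3 = E0 A6 A7.
Offset 9: leading byte 0xDB = 11011011 → 2-byte char #4 = DB 8E.
Offset 11: leading byte 0xD7 = 11010111 → 2-byte char #5 = D7 A7.
Offset 13: leading byte 0xEF = 11101111 → 3-byte char #6 = EF 8E B1.
Offset 16: leading byte 0xF3 = 11110011 → 4-byte char #7 = F3 BF 9F 8B.
Leading byte 0xF3 = 11110011 matches 11110xxx → 4-byte sequence.
Byte 1: 0xF3 = 11110011, payload 011 (3 bits).
Byte 2: 0xBF = 10111111 (10xxxxxx ✓), payload 111111.
Byte 3: 0x9F = 10011111 (10xxxxxx ✓), payload 011111.
Byte 4: 0x8B = 10001011 (10xxxxxx ✓), payload 001011.
Concatenate: 011111111011111001011 = 0xFF7CB (21 bits → U+FF7CB).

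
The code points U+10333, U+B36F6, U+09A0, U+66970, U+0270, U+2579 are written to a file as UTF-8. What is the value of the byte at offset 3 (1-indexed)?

1-indexed offset 3 is 0-indexed offset 2.
U+10333 → 4-byte form F0 90 8C B3 at offsets 0–3.
Offset 2 falls in char 1's range; it's byte 3 of F0 90 8C B3 = 0x8C.

0x8C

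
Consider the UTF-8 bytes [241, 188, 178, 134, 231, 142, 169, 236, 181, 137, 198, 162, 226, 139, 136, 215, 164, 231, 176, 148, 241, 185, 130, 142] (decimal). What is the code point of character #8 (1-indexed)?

U+7908E

Offset 0: leading byte 0xF1 = 11110001 → 4-byte char #1 = F1 BC B2 86.
Offset 4: leading byte 0xE7 = 11100111 → 3-byte char #2 = E7 8E A9.
Offset 7: leading byte 0xEC = 11101100 → 3-byte char #3 = EC B5 89.
Offset 10: leading byte 0xC6 = 11000110 → 2-byte char #4 = C6 A2.
Offset 12: leading byte 0xE2 = 11100010 → 3-byte char #5 = E2 8B 88.
Offset 15: leading byte 0xD7 = 11010111 → 2-byte char #6 = D7 A4.
Offset 17: leading byte 0xE7 = 11100111 → 3-byte char #7 = E7 B0 94.
Offset 20: leading byte 0xF1 = 11110001 → 4-byte char #8 = F1 B9 82 8E.
Leading byte 0xF1 = 11110001 matches 11110xxx → 4-byte sequence.
Byte 1: 0xF1 = 11110001, payload 001 (3 bits).
Byte 2: 0xB9 = 10111001 (10xxxxxx ✓), payload 111001.
Byte 3: 0x82 = 10000010 (10xxxxxx ✓), payload 000010.
Byte 4: 0x8E = 10001110 (10xxxxxx ✓), payload 001110.
Concatenate: 001111001000010001110 = 0x7908E (21 bits → U+7908E).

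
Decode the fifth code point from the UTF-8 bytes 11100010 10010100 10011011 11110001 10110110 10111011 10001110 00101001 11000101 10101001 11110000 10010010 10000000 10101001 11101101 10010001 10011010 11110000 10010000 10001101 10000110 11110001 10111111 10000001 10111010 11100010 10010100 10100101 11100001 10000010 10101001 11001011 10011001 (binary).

Offset 0: leading byte 0xE2 = 11100010 → 3-byte char #1 = E2 94 9B.
Offset 3: leading byte 0xF1 = 11110001 → 4-byte char #2 = F1 B6 BB 8E.
Offset 7: leading byte 0x29 = 00101001 → 1-byte char #3 = 29.
Offset 8: leading byte 0xC5 = 11000101 → 2-byte char #4 = C5 A9.
Offset 10: leading byte 0xF0 = 11110000 → 4-byte char #5 = F0 92 80 A9.
Leading byte 0xF0 = 11110000 matches 11110xxx → 4-byte sequence.
Byte 1: 0xF0 = 11110000, payload 000 (3 bits).
Byte 2: 0x92 = 10010010 (10xxxxxx ✓), payload 010010.
Byte 3: 0x80 = 10000000 (10xxxxxx ✓), payload 000000.
Byte 4: 0xA9 = 10101001 (10xxxxxx ✓), payload 101001.
Concatenate: 000010010000000101001 = 0x12029 (21 bits → U+12029).

U+12029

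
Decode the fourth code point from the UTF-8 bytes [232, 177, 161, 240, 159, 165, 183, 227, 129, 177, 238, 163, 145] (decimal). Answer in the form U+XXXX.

Offset 0: leading byte 0xE8 = 11101000 → 3-byte char #1 = E8 B1 A1.
Offset 3: leading byte 0xF0 = 11110000 → 4-byte char #2 = F0 9F A5 B7.
Offset 7: leading byte 0xE3 = 11100011 → 3-byte char #3 = E3 81 B1.
Offset 10: leading byte 0xEE = 11101110 → 3-byte char #4 = EE A3 91.
Leading byte 0xEE = 11101110 matches 1110xxxx → 3-byte sequence.
Byte 1: 0xEE = 11101110, payload 1110 (4 bits).
Byte 2: 0xA3 = 10100011 (10xxxxxx ✓), payload 100011.
Byte 3: 0x91 = 10010001 (10xxxxxx ✓), payload 010001.
Concatenate: 1110100011010001 = 0xE8D1 (16 bits → U+E8D1).

U+E8D1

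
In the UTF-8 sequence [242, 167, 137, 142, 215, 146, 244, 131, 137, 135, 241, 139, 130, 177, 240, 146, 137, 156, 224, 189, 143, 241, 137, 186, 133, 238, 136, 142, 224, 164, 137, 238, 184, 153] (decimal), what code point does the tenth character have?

U+EE19

Offset 0: leading byte 0xF2 = 11110010 → 4-byte char #1 = F2 A7 89 8E.
Offset 4: leading byte 0xD7 = 11010111 → 2-byte char #2 = D7 92.
Offset 6: leading byte 0xF4 = 11110100 → 4-byte char #3 = F4 83 89 87.
Offset 10: leading byte 0xF1 = 11110001 → 4-byte char #4 = F1 8B 82 B1.
Offset 14: leading byte 0xF0 = 11110000 → 4-byte char #5 = F0 92 89 9C.
Offset 18: leading byte 0xE0 = 11100000 → 3-byte char #6 = E0 BD 8F.
Offset 21: leading byte 0xF1 = 11110001 → 4-byte char #7 = F1 89 BA 85.
Offset 25: leading byte 0xEE = 11101110 → 3-byte char #8 = EE 88 8E.
Offset 28: leading byte 0xE0 = 11100000 → 3-byte char #9 = E0 A4 89.
Offset 31: leading byte 0xEE = 11101110 → 3-byte char #10 = EE B8 99.
Leading byte 0xEE = 11101110 matches 1110xxxx → 3-byte sequence.
Byte 1: 0xEE = 11101110, payload 1110 (4 bits).
Byte 2: 0xB8 = 10111000 (10xxxxxx ✓), payload 111000.
Byte 3: 0x99 = 10011001 (10xxxxxx ✓), payload 011001.
Concatenate: 1110111000011001 = 0xEE19 (16 bits → U+EE19).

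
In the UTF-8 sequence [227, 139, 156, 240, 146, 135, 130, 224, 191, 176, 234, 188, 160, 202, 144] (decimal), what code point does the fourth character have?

U+AF20

Offset 0: leading byte 0xE3 = 11100011 → 3-byte char #1 = E3 8B 9C.
Offset 3: leading byte 0xF0 = 11110000 → 4-byte char #2 = F0 92 87 82.
Offset 7: leading byte 0xE0 = 11100000 → 3-byte char #3 = E0 BF B0.
Offset 10: leading byte 0xEA = 11101010 → 3-byte char #4 = EA BC A0.
Leading byte 0xEA = 11101010 matches 1110xxxx → 3-byte sequence.
Byte 1: 0xEA = 11101010, payload 1010 (4 bits).
Byte 2: 0xBC = 10111100 (10xxxxxx ✓), payload 111100.
Byte 3: 0xA0 = 10100000 (10xxxxxx ✓), payload 100000.
Concatenate: 1010111100100000 = 0xAF20 (16 bits → U+AF20).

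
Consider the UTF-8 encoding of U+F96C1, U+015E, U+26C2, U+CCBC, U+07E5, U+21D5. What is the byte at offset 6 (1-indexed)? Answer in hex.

0x9E

1-indexed offset 6 is 0-indexed offset 5.
U+F96C1 → 4-byte form F3 B9 9B 81 at offsets 0–3.
U+015E → 2-byte form C5 9E at offsets 4–5.
Offset 5 falls in char 2's range; it's byte 2 of C5 9E = 0x9E.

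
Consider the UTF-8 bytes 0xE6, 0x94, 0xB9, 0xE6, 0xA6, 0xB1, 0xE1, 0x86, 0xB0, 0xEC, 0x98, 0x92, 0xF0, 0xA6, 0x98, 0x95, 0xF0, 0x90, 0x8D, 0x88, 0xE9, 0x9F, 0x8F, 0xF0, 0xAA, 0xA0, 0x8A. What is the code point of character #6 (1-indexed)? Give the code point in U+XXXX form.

Offset 0: leading byte 0xE6 = 11100110 → 3-byte char #1 = E6 94 B9.
Offset 3: leading byte 0xE6 = 11100110 → 3-byte char #2 = E6 A6 B1.
Offset 6: leading byte 0xE1 = 11100001 → 3-byte char #3 = E1 86 B0.
Offset 9: leading byte 0xEC = 11101100 → 3-byte char #4 = EC 98 92.
Offset 12: leading byte 0xF0 = 11110000 → 4-byte char #5 = F0 A6 98 95.
Offset 16: leading byte 0xF0 = 11110000 → 4-byte char #6 = F0 90 8D 88.
Leading byte 0xF0 = 11110000 matches 11110xxx → 4-byte sequence.
Byte 1: 0xF0 = 11110000, payload 000 (3 bits).
Byte 2: 0x90 = 10010000 (10xxxxxx ✓), payload 010000.
Byte 3: 0x8D = 10001101 (10xxxxxx ✓), payload 001101.
Byte 4: 0x88 = 10001000 (10xxxxxx ✓), payload 001000.
Concatenate: 000010000001101001000 = 0x10348 (21 bits → U+10348).

U+10348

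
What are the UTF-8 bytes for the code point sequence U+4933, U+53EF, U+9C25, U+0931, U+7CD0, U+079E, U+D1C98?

U+4933: 3-byte form → E4 A4 B3.
U+53EF: 3-byte form → E5 8F AF.
U+9C25: 3-byte form → E9 B0 A5.
U+0931: 3-byte form → E0 A4 B1.
U+7CD0: 3-byte form → E7 B3 90.
U+079E: 2-byte form → DE 9E.
U+D1C98: 4-byte form → F3 91 B2 98.
Concatenated (21 bytes): E4 A4 B3 E5 8F AF E9 B0 A5 E0 A4 B1 E7 B3 90 DE 9E F3 91 B2 98.

E4 A4 B3 E5 8F AF E9 B0 A5 E0 A4 B1 E7 B3 90 DE 9E F3 91 B2 98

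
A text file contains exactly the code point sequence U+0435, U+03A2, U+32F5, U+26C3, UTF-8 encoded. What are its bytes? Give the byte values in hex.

D0 B5 CE A2 E3 8B B5 E2 9B 83

U+0435: 2-byte form → D0 B5.
U+03A2: 2-byte form → CE A2.
U+32F5: 3-byte form → E3 8B B5.
U+26C3: 3-byte form → E2 9B 83.
Concatenated (10 bytes): D0 B5 CE A2 E3 8B B5 E2 9B 83.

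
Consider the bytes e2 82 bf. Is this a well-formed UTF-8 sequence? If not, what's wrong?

Leading byte 0xE2 = 11100010 → 3-byte form.
Continuation bytes 0x82=10000010, 0xBF=10111111 all match 10xxxxxx.
Decoded value 0x20BF is ≥ 0x800 (shortest form) and not a surrogate.

valid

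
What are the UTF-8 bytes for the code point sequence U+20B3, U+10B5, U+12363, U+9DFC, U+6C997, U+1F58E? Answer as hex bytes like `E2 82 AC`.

U+20B3: 3-byte form → E2 82 B3.
U+10B5: 3-byte form → E1 82 B5.
U+12363: 4-byte form → F0 92 8D A3.
U+9DFC: 3-byte form → E9 B7 BC.
U+6C997: 4-byte form → F1 AC A6 97.
U+1F58E: 4-byte form → F0 9F 96 8E.
Concatenated (21 bytes): E2 82 B3 E1 82 B5 F0 92 8D A3 E9 B7 BC F1 AC A6 97 F0 9F 96 8E.

E2 82 B3 E1 82 B5 F0 92 8D A3 E9 B7 BC F1 AC A6 97 F0 9F 96 8E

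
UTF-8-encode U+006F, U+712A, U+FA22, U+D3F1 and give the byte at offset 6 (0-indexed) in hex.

0xA2

U+006F → 1-byte form 6F at offsets 0–0.
U+712A → 3-byte form E7 84 AA at offsets 1–3.
U+FA22 → 3-byte form EF A8 A2 at offsets 4–6.
Offset 6 falls in char 3's range; it's byte 3 of EF A8 A2 = 0xA2.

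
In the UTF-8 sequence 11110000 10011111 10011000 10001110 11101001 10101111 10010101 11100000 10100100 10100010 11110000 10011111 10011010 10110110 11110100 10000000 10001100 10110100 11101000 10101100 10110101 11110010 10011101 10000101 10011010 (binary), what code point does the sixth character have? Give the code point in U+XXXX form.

U+8B35

Offset 0: leading byte 0xF0 = 11110000 → 4-byte char #1 = F0 9F 98 8E.
Offset 4: leading byte 0xE9 = 11101001 → 3-byte char #2 = E9 AF 95.
Offset 7: leading byte 0xE0 = 11100000 → 3-byte char #3 = E0 A4 A2.
Offset 10: leading byte 0xF0 = 11110000 → 4-byte char #4 = F0 9F 9A B6.
Offset 14: leading byte 0xF4 = 11110100 → 4-byte char #5 = F4 80 8C B4.
Offset 18: leading byte 0xE8 = 11101000 → 3-byte char #6 = E8 AC B5.
Leading byte 0xE8 = 11101000 matches 1110xxxx → 3-byte sequence.
Byte 1: 0xE8 = 11101000, payload 1000 (4 bits).
Byte 2: 0xAC = 10101100 (10xxxxxx ✓), payload 101100.
Byte 3: 0xB5 = 10110101 (10xxxxxx ✓), payload 110101.
Concatenate: 1000101100110101 = 0x8B35 (16 bits → U+8B35).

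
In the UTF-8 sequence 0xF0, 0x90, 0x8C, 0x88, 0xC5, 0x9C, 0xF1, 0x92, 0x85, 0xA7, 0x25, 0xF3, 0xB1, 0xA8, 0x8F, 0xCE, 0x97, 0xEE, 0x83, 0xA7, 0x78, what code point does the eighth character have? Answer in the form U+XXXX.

U+0078

Offset 0: leading byte 0xF0 = 11110000 → 4-byte char #1 = F0 90 8C 88.
Offset 4: leading byte 0xC5 = 11000101 → 2-byte char #2 = C5 9C.
Offset 6: leading byte 0xF1 = 11110001 → 4-byte char #3 = F1 92 85 A7.
Offset 10: leading byte 0x25 = 00100101 → 1-byte char #4 = 25.
Offset 11: leading byte 0xF3 = 11110011 → 4-byte char #5 = F3 B1 A8 8F.
Offset 15: leading byte 0xCE = 11001110 → 2-byte char #6 = CE 97.
Offset 17: leading byte 0xEE = 11101110 → 3-byte char #7 = EE 83 A7.
Offset 20: leading byte 0x78 = 01111000 → 1-byte char #8 = 78.
Leading byte 0x78 = 01111000 matches 0xxxxxxx → 1-byte sequence.
Byte 1: 0x78 = 01111000, payload 1111000 (7 bits).
Concatenate: 1111000 = 0x78 (7 bits → U+0078).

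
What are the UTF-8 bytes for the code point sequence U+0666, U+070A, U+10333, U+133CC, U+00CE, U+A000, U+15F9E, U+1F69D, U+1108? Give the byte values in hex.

U+0666: 2-byte form → D9 A6.
U+070A: 2-byte form → DC 8A.
U+10333: 4-byte form → F0 90 8C B3.
U+133CC: 4-byte form → F0 93 8F 8C.
U+00CE: 2-byte form → C3 8E.
U+A000: 3-byte form → EA 80 80.
U+15F9E: 4-byte form → F0 95 BE 9E.
U+1F69D: 4-byte form → F0 9F 9A 9D.
U+1108: 3-byte form → E1 84 88.
Concatenated (28 bytes): D9 A6 DC 8A F0 90 8C B3 F0 93 8F 8C C3 8E EA 80 80 F0 95 BE 9E F0 9F 9A 9D E1 84 88.

D9 A6 DC 8A F0 90 8C B3 F0 93 8F 8C C3 8E EA 80 80 F0 95 BE 9E F0 9F 9A 9D E1 84 88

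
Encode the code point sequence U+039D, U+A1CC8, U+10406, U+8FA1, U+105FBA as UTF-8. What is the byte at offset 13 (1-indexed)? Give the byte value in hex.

0xA1

1-indexed offset 13 is 0-indexed offset 12.
U+039D → 2-byte form CE 9D at offsets 0–1.
U+A1CC8 → 4-byte form F2 A1 B3 88 at offsets 2–5.
U+10406 → 4-byte form F0 90 90 86 at offsets 6–9.
U+8FA1 → 3-byte form E8 BE A1 at offsets 10–12.
Offset 12 falls in char 4's range; it's byte 3 of E8 BE A1 = 0xA1.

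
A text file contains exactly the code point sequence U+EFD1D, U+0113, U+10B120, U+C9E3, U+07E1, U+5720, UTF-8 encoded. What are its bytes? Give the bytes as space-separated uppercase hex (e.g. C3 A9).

U+EFD1D: 4-byte form → F3 AF B4 9D.
U+0113: 2-byte form → C4 93.
U+10B120: 4-byte form → F4 8B 84 A0.
U+C9E3: 3-byte form → EC A7 A3.
U+07E1: 2-byte form → DF A1.
U+5720: 3-byte form → E5 9C A0.
Concatenated (18 bytes): F3 AF B4 9D C4 93 F4 8B 84 A0 EC A7 A3 DF A1 E5 9C A0.

F3 AF B4 9D C4 93 F4 8B 84 A0 EC A7 A3 DF A1 E5 9C A0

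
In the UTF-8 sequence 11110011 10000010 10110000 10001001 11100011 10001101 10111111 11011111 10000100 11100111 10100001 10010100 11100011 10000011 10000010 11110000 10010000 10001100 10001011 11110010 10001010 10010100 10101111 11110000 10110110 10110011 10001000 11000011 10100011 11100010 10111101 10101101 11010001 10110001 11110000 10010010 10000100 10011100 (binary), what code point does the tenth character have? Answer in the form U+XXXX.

Offset 0: leading byte 0xF3 = 11110011 → 4-byte char #1 = F3 82 B0 89.
Offset 4: leading byte 0xE3 = 11100011 → 3-byte char #2 = E3 8D BF.
Offset 7: leading byte 0xDF = 11011111 → 2-byte char #3 = DF 84.
Offset 9: leading byte 0xE7 = 11100111 → 3-byte char #4 = E7 A1 94.
Offset 12: leading byte 0xE3 = 11100011 → 3-byte char #5 = E3 83 82.
Offset 15: leading byte 0xF0 = 11110000 → 4-byte char #6 = F0 90 8C 8B.
Offset 19: leading byte 0xF2 = 11110010 → 4-byte char #7 = F2 8A 94 AF.
Offset 23: leading byte 0xF0 = 11110000 → 4-byte char #8 = F0 B6 B3 88.
Offset 27: leading byte 0xC3 = 11000011 → 2-byte char #9 = C3 A3.
Offset 29: leading byte 0xE2 = 11100010 → 3-byte char #10 = E2 BD AD.
Leading byte 0xE2 = 11100010 matches 1110xxxx → 3-byte sequence.
Byte 1: 0xE2 = 11100010, payload 0010 (4 bits).
Byte 2: 0xBD = 10111101 (10xxxxxx ✓), payload 111101.
Byte 3: 0xAD = 10101101 (10xxxxxx ✓), payload 101101.
Concatenate: 0010111101101101 = 0x2F6D (16 bits → U+2F6D).

U+2F6D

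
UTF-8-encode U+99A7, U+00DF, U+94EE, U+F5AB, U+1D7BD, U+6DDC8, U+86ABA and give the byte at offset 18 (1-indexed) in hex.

0xB7

1-indexed offset 18 is 0-indexed offset 17.
U+99A7 → 3-byte form E9 A6 A7 at offsets 0–2.
U+00DF → 2-byte form C3 9F at offsets 3–4.
U+94EE → 3-byte form E9 93 AE at offsets 5–7.
U+F5AB → 3-byte form EF 96 AB at offsets 8–10.
U+1D7BD → 4-byte form F0 9D 9E BD at offsets 11–14.
U+6DDC8 → 4-byte form F1 AD B7 88 at offsets 15–18.
Offset 17 falls in char 6's range; it's byte 3 of F1 AD B7 88 = 0xB7.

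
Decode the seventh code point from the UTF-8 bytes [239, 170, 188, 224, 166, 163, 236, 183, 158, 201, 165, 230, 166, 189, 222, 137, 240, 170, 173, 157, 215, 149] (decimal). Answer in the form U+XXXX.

U+2AB5D

Offset 0: leading byte 0xEF = 11101111 → 3-byte char #1 = EF AA BC.
Offset 3: leading byte 0xE0 = 11100000 → 3-byte char #2 = E0 A6 A3.
Offset 6: leading byte 0xEC = 11101100 → 3-byte char #3 = EC B7 9E.
Offset 9: leading byte 0xC9 = 11001001 → 2-byte char #4 = C9 A5.
Offset 11: leading byte 0xE6 = 11100110 → 3-byte char #5 = E6 A6 BD.
Offset 14: leading byte 0xDE = 11011110 → 2-byte char #6 = DE 89.
Offset 16: leading byte 0xF0 = 11110000 → 4-byte char #7 = F0 AA AD 9D.
Leading byte 0xF0 = 11110000 matches 11110xxx → 4-byte sequence.
Byte 1: 0xF0 = 11110000, payload 000 (3 bits).
Byte 2: 0xAA = 10101010 (10xxxxxx ✓), payload 101010.
Byte 3: 0xAD = 10101101 (10xxxxxx ✓), payload 101101.
Byte 4: 0x9D = 10011101 (10xxxxxx ✓), payload 011101.
Concatenate: 000101010101101011101 = 0x2AB5D (21 bits → U+2AB5D).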